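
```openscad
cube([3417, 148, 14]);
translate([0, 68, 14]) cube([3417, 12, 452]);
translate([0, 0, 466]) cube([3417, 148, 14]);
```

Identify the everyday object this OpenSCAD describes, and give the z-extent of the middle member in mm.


An I-beam. The web height is 452 mm.

Two wide flanges with a thin centred web — an I-beam. Overall 480 mm minus two 14 mm flanges gives a web of 480 − 2·14 = 452 mm.


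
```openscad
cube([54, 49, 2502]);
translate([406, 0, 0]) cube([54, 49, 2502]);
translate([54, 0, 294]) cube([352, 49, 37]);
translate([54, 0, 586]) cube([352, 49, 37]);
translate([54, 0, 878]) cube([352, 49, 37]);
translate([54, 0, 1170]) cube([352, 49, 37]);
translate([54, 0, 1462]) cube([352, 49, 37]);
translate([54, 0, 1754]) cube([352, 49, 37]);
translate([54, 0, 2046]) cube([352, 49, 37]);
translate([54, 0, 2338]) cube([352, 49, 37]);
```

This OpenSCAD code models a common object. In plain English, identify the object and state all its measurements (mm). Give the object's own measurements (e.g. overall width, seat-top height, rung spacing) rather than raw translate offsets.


A straight ladder. Two 54×49 mm vertical rails, 2502 mm tall, stand 460 mm apart (outside-to-outside) with their front faces coplanar on the −y side. 8 rungs, each 49 mm deep and 37 mm tall, span between the inner faces of the rails, front faces flush with the rails. The lowest rung's underside is at z = 294 mm and rungs are spaced 292 mm apart (underside to underside).


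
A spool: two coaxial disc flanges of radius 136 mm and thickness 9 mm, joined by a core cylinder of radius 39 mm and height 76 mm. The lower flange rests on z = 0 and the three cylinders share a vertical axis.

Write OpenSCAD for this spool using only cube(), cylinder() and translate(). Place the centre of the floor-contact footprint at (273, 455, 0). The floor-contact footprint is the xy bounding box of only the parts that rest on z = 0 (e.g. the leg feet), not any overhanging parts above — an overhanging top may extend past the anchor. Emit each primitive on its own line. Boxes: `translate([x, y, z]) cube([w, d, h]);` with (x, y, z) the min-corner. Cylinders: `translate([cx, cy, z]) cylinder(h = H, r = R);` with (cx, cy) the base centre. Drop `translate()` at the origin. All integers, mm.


translate([273, 455, 0]) cylinder(h = 9, r = 136);
translate([273, 455, 9]) cylinder(h = 76, r = 39);
translate([273, 455, 85]) cylinder(h = 9, r = 136);


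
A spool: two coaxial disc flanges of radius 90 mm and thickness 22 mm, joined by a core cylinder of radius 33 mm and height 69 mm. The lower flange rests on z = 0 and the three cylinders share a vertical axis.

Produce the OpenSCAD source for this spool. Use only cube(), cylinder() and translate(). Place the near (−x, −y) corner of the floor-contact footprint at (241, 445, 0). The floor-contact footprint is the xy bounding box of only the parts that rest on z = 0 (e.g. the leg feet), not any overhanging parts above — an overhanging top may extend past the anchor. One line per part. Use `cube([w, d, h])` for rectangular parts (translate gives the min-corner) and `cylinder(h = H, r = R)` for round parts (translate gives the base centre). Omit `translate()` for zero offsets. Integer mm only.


translate([331, 535, 0]) cylinder(h = 22, r = 90);
translate([331, 535, 22]) cylinder(h = 69, r = 33);
translate([331, 535, 91]) cylinder(h = 22, r = 90);


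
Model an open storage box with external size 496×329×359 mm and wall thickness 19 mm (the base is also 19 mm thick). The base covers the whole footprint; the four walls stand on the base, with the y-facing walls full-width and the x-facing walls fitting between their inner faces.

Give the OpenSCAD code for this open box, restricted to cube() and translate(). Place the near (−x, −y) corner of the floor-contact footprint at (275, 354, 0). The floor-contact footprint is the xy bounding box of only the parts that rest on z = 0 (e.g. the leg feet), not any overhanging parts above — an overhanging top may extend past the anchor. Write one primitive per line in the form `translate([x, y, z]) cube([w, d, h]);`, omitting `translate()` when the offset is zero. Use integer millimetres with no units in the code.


translate([275, 354, 0]) cube([496, 329, 19]);
translate([275, 354, 19]) cube([496, 19, 340]);
translate([275, 664, 19]) cube([496, 19, 340]);
translate([275, 373, 19]) cube([19, 291, 340]);
translate([752, 373, 19]) cube([19, 291, 340]);


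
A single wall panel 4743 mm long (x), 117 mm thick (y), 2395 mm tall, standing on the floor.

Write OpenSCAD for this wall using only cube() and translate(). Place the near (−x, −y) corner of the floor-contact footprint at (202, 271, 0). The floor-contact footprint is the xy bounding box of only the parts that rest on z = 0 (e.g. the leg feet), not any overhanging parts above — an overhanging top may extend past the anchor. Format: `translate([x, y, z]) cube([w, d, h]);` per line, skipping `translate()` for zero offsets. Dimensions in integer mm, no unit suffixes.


translate([202, 271, 0]) cube([4743, 117, 2395]);


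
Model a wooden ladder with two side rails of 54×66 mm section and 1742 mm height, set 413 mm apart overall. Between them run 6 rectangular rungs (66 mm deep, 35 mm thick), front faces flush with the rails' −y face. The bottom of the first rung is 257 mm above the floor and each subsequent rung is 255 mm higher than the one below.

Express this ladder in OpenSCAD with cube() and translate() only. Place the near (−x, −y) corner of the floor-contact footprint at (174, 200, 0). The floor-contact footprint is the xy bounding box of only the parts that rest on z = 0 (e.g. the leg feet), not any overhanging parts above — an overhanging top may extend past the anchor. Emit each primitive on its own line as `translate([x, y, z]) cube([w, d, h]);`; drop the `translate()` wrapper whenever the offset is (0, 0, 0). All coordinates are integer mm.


translate([174, 200, 0]) cube([54, 66, 1742]);
translate([533, 200, 0]) cube([54, 66, 1742]);
translate([228, 200, 257]) cube([305, 66, 35]);
translate([228, 200, 512]) cube([305, 66, 35]);
translate([228, 200, 767]) cube([305, 66, 35]);
translate([228, 200, 1022]) cube([305, 66, 35]);
translate([228, 200, 1277]) cube([305, 66, 35]);
translate([228, 200, 1532]) cube([305, 66, 35]);


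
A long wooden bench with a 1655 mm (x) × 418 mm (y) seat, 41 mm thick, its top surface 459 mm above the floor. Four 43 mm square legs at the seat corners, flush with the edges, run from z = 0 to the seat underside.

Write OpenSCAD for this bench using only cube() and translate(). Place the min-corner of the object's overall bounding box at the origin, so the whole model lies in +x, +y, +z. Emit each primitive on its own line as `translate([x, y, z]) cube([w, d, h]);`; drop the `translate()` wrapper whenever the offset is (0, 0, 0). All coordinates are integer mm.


// leg_h = 459 − 41 = 418
translate([0, 0, 418]) cube([1655, 418, 41]);
cube([43, 43, 418]);
translate([0, 375, 0]) cube([43, 43, 418]);
translate([1612, 0, 0]) cube([43, 43, 418]);
translate([1612, 375, 0]) cube([43, 43, 418]);


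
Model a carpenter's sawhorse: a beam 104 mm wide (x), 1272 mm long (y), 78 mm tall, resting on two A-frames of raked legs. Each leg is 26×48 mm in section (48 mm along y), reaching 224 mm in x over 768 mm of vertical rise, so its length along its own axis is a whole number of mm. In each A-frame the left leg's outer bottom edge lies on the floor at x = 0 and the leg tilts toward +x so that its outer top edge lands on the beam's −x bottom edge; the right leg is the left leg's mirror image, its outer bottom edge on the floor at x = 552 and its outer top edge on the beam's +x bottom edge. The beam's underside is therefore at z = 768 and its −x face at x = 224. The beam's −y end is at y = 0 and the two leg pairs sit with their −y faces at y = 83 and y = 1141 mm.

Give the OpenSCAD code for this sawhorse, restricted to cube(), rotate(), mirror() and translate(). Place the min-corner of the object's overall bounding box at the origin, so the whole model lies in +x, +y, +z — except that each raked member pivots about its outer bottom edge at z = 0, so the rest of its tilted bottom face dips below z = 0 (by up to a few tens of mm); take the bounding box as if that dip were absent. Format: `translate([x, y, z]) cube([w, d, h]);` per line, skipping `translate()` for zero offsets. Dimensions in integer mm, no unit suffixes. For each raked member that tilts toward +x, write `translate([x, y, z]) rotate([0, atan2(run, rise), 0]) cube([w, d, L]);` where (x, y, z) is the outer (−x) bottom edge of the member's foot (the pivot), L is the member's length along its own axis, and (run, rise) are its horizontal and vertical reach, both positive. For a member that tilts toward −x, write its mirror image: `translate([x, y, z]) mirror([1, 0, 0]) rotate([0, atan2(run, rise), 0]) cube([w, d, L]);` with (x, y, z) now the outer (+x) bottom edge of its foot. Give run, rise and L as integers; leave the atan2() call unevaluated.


// leg length = √(224² + 768²) = 800
// right-leg outer foot x = 2·224 + 104 = 552
// beam min-corner = (224, 0, 768)
translate([224, 0, 768]) cube([104, 1272, 78]);
translate([0, 83, 0]) rotate([0, atan2(224, 768), 0]) cube([26, 48, 800]);
translate([552, 83, 0]) mirror([1, 0, 0]) rotate([0, atan2(224, 768), 0]) cube([26, 48, 800]);
translate([0, 1141, 0]) rotate([0, atan2(224, 768), 0]) cube([26, 48, 800]);
translate([552, 1141, 0]) mirror([1, 0, 0]) rotate([0, atan2(224, 768), 0]) cube([26, 48, 800]);


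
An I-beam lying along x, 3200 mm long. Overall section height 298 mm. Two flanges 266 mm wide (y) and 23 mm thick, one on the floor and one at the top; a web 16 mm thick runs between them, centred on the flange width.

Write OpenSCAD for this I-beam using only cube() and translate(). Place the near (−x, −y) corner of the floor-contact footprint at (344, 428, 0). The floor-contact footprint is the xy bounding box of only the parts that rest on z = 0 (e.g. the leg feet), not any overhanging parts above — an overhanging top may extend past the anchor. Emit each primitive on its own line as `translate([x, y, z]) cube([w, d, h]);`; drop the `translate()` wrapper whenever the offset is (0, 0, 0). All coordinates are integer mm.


translate([344, 428, 0]) cube([3200, 266, 23]);
translate([344, 553, 23]) cube([3200, 16, 252]);
translate([344, 428, 275]) cube([3200, 266, 23]);


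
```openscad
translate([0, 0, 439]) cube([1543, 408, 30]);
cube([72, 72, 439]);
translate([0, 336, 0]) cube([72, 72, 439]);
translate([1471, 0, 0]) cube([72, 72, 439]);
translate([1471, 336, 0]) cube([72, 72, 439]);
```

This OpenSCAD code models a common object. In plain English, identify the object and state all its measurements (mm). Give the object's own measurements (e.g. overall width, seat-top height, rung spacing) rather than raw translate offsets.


A bench: a 1543×408 mm seat slab, 30 mm thick, top at z = 469 mm, on four 72×72 mm square legs flush with the seat corners and standing on z = 0.


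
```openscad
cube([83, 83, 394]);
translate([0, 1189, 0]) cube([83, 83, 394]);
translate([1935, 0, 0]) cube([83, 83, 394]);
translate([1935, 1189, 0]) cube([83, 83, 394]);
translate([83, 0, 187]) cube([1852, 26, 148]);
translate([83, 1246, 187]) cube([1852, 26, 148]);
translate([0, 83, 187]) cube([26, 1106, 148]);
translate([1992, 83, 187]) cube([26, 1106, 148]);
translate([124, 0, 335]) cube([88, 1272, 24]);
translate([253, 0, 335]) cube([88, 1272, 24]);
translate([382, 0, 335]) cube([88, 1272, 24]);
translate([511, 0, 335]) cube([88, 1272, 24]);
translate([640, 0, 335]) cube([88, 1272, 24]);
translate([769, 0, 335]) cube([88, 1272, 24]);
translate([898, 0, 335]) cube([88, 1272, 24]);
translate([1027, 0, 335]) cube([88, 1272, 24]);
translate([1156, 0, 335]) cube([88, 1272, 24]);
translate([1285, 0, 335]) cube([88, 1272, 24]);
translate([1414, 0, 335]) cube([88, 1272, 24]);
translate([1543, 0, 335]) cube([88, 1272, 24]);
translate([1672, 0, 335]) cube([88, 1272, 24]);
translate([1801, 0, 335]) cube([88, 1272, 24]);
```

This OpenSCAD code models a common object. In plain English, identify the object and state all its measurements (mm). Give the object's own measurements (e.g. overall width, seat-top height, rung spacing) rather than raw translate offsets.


A bed frame 2018 mm long (x) by 1272 mm wide (y). Four 83×83 mm corner posts, 394 mm tall, at the corners of the footprint. Four rails of 26 mm thickness and 148 mm height run between adjacent posts with their undersides at z = 187 mm, their outer faces flush with the outside of the frame (the two x-running rails run between the posts' inner faces; the two y-running rails run between the posts' inner faces). 14 slats, each 88 mm wide (x) and 24 mm thick, lie across the top of the two x-running rails, running the full 1272 mm width of the frame in y; along x they sit between the end posts with a 41 mm gap after the −x posts and between neighbouring slats, leaving 46 mm before the +x posts.


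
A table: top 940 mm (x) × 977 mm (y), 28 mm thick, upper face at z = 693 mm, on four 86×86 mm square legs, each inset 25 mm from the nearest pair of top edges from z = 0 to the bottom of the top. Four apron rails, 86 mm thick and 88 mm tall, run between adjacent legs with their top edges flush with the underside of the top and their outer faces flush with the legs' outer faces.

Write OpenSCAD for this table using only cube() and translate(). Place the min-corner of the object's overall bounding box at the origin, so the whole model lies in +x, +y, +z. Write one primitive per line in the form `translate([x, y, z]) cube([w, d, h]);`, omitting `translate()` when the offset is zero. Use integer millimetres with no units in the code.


translate([0, 0, 665]) cube([940, 977, 28]);
translate([25, 25, 0]) cube([86, 86, 665]);
translate([829, 25, 0]) cube([86, 86, 665]);
translate([25, 866, 0]) cube([86, 86, 665]);
translate([829, 866, 0]) cube([86, 86, 665]);
translate([111, 25, 577]) cube([718, 86, 88]);
translate([111, 866, 577]) cube([718, 86, 88]);
translate([25, 111, 577]) cube([86, 755, 88]);
translate([829, 111, 577]) cube([86, 755, 88]);


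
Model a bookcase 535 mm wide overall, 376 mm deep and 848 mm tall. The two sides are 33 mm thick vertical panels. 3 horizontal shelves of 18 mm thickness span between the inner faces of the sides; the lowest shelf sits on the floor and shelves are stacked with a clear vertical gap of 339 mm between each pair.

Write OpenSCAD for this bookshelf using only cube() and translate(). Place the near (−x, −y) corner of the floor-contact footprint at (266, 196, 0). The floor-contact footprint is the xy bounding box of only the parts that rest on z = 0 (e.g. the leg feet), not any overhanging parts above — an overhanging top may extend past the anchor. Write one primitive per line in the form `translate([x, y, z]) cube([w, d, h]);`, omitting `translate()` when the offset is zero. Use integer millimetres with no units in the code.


translate([266, 196, 0]) cube([33, 376, 848]);
translate([768, 196, 0]) cube([33, 376, 848]);
translate([299, 196, 0]) cube([469, 376, 18]);
translate([299, 196, 357]) cube([469, 376, 18]);
translate([299, 196, 714]) cube([469, 376, 18]);


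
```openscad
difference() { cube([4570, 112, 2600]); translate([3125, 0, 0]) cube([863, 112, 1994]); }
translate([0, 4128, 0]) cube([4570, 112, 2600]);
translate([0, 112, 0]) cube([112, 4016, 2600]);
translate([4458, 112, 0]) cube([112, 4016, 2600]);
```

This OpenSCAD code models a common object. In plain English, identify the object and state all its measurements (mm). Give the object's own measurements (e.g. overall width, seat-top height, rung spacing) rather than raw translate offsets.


A single room: four walls, each 2600 mm tall and 112 mm thick, enclosing an outside footprint 4570×4240 mm (x × y), no floor or roof. The front and back walls (−y and +y sides) run the full x-width; the side walls fit between their inner faces. A door opening 863 mm wide and 1994 mm tall is cut through the front wall from the floor up, its −x edge 3125 mm from the wall's −x end.


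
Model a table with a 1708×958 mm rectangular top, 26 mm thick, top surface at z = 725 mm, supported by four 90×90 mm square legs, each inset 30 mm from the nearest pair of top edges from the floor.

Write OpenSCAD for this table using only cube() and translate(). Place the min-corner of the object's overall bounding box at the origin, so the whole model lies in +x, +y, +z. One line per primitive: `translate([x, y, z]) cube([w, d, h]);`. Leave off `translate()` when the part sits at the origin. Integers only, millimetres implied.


// leg_h = 725 - 26 = 699
translate([0, 0, 699]) cube([1708, 958, 26]);
translate([30, 30, 0]) cube([90, 90, 699]);
translate([1588, 30, 0]) cube([90, 90, 699]);
translate([30, 838, 0]) cube([90, 90, 699]);
translate([1588, 838, 0]) cube([90, 90, 699]);


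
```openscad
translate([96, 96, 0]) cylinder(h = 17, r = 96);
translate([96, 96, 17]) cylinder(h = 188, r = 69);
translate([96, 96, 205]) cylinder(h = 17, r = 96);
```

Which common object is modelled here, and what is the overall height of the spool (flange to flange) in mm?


A spool. The overall height is 222 mm.

Three coaxial cylinders, large–small–large — a spool. Two 17 mm flanges and a 188 mm core give 17 + 188 + 17 = 222 mm.


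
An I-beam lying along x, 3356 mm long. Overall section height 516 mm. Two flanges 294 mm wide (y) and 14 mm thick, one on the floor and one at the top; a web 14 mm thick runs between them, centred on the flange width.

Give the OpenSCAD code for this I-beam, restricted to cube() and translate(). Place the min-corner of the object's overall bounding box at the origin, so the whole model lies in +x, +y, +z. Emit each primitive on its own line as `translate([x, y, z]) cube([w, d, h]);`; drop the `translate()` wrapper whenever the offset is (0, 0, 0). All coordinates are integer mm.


cube([3356, 294, 14]);
translate([0, 140, 14]) cube([3356, 14, 488]);
translate([0, 0, 502]) cube([3356, 294, 14]);


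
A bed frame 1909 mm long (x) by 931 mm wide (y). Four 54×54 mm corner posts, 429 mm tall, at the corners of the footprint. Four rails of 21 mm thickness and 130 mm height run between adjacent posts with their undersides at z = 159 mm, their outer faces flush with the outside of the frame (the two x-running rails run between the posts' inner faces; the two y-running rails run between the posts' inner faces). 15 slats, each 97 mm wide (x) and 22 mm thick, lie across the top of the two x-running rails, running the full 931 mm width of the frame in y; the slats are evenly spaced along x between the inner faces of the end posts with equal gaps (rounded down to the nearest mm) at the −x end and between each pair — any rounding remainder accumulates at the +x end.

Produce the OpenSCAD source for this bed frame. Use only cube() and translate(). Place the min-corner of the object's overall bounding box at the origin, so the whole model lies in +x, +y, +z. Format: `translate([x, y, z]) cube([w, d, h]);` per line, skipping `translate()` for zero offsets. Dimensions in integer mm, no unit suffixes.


// slat z = rail_z + rail_h = 159 + 130 = 289
// slat gap = ⌊(1801 − 15·97) / 16⌋ = 21
cube([54, 54, 429]);
translate([0, 877, 0]) cube([54, 54, 429]);
translate([1855, 0, 0]) cube([54, 54, 429]);
translate([1855, 877, 0]) cube([54, 54, 429]);
translate([54, 0, 159]) cube([1801, 21, 130]);
translate([54, 910, 159]) cube([1801, 21, 130]);
translate([0, 54, 159]) cube([21, 823, 130]);
translate([1888, 54, 159]) cube([21, 823, 130]);
translate([75, 0, 289]) cube([97, 931, 22]);
translate([193, 0, 289]) cube([97, 931, 22]);
translate([311, 0, 289]) cube([97, 931, 22]);
translate([429, 0, 289]) cube([97, 931, 22]);
translate([547, 0, 289]) cube([97, 931, 22]);
translate([665, 0, 289]) cube([97, 931, 22]);
translate([783, 0, 289]) cube([97, 931, 22]);
translate([901, 0, 289]) cube([97, 931, 22]);
translate([1019, 0, 289]) cube([97, 931, 22]);
translate([1137, 0, 289]) cube([97, 931, 22]);
translate([1255, 0, 289]) cube([97, 931, 22]);
translate([1373, 0, 289]) cube([97, 931, 22]);
translate([1491, 0, 289]) cube([97, 931, 22]);
translate([1609, 0, 289]) cube([97, 931, 22]);
translate([1727, 0, 289]) cube([97, 931, 22]);


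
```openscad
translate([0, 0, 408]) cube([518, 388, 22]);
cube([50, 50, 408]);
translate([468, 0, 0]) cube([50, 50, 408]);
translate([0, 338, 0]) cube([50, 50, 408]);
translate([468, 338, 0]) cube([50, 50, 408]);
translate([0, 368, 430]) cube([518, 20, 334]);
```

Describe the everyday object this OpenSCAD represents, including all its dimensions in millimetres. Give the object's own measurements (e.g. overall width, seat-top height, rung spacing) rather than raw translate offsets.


A chair. The seat is a 518×388×22 mm slab with its top at z = 430 mm, on four 50×50 mm corner legs (flush with the seat edges, standing on z = 0). A flat backrest 20 mm thick, 334 mm tall, spans the full seat width and rises from the seat top along its +y edge, rear face flush with the rear of the seat.


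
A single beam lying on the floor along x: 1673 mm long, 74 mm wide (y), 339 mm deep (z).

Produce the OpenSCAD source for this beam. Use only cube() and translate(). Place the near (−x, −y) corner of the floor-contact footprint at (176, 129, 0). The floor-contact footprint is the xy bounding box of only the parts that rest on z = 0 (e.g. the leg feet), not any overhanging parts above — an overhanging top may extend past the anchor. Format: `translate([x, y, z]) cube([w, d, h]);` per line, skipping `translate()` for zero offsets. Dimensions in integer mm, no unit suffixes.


translate([176, 129, 0]) cube([1673, 74, 339]);


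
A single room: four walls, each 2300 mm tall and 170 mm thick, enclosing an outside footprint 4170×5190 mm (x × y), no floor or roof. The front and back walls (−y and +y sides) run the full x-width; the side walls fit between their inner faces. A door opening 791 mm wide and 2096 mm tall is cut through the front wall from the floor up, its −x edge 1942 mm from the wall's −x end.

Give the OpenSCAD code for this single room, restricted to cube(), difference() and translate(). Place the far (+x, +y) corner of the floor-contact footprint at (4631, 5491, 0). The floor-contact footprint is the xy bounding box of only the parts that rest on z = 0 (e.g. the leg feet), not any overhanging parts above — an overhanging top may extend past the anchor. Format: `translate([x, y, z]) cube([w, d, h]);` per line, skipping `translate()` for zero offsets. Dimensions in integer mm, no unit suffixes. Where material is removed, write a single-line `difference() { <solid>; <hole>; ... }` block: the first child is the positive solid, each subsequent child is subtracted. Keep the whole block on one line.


difference() { translate([461, 301, 0]) cube([4170, 170, 2300]); translate([2403, 301, 0]) cube([791, 170, 2096]); }
translate([461, 5321, 0]) cube([4170, 170, 2300]);
translate([461, 471, 0]) cube([170, 4850, 2300]);
translate([4461, 471, 0]) cube([170, 4850, 2300]);


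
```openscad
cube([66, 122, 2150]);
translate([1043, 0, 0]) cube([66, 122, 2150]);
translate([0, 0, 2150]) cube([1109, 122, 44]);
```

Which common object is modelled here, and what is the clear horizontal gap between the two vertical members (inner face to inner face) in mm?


A door frame. The clear opening width is 977 mm.

Two 2150 mm tall posts with a header on top — a door frame. The left jamb is 66 mm wide at x = 0; the right jamb starts at x = 1043. The clear opening is 1043 − 66 = 977 mm.


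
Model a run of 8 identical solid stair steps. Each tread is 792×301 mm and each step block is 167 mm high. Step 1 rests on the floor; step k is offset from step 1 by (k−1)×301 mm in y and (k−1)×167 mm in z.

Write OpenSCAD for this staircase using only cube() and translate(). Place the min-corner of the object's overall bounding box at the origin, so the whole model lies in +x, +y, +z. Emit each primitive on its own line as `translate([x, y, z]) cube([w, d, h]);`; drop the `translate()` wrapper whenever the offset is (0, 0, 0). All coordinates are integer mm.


cube([792, 301, 167]);
translate([0, 301, 167]) cube([792, 301, 167]);
translate([0, 602, 334]) cube([792, 301, 167]);
translate([0, 903, 501]) cube([792, 301, 167]);
translate([0, 1204, 668]) cube([792, 301, 167]);
translate([0, 1505, 835]) cube([792, 301, 167]);
translate([0, 1806, 1002]) cube([792, 301, 167]);
translate([0, 2107, 1169]) cube([792, 301, 167]);


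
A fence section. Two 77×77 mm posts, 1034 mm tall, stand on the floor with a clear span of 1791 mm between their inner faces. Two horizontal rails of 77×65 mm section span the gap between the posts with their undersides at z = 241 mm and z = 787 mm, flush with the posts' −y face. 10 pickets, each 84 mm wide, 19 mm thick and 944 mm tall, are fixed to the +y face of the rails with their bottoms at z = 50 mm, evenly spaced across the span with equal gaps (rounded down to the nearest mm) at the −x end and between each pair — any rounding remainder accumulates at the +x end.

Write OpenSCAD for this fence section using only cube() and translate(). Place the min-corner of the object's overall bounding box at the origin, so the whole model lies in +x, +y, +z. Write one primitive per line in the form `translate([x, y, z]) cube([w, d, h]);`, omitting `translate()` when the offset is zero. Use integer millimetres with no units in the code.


cube([77, 77, 1034]);
translate([1868, 0, 0]) cube([77, 77, 1034]);
translate([77, 0, 241]) cube([1791, 77, 65]);
translate([77, 0, 787]) cube([1791, 77, 65]);
translate([163, 77, 50]) cube([84, 19, 944]);
translate([333, 77, 50]) cube([84, 19, 944]);
translate([503, 77, 50]) cube([84, 19, 944]);
translate([673, 77, 50]) cube([84, 19, 944]);
translate([843, 77, 50]) cube([84, 19, 944]);
translate([1013, 77, 50]) cube([84, 19, 944]);
translate([1183, 77, 50]) cube([84, 19, 944]);
translate([1353, 77, 50]) cube([84, 19, 944]);
translate([1523, 77, 50]) cube([84, 19, 944]);
translate([1693, 77, 50]) cube([84, 19, 944]);


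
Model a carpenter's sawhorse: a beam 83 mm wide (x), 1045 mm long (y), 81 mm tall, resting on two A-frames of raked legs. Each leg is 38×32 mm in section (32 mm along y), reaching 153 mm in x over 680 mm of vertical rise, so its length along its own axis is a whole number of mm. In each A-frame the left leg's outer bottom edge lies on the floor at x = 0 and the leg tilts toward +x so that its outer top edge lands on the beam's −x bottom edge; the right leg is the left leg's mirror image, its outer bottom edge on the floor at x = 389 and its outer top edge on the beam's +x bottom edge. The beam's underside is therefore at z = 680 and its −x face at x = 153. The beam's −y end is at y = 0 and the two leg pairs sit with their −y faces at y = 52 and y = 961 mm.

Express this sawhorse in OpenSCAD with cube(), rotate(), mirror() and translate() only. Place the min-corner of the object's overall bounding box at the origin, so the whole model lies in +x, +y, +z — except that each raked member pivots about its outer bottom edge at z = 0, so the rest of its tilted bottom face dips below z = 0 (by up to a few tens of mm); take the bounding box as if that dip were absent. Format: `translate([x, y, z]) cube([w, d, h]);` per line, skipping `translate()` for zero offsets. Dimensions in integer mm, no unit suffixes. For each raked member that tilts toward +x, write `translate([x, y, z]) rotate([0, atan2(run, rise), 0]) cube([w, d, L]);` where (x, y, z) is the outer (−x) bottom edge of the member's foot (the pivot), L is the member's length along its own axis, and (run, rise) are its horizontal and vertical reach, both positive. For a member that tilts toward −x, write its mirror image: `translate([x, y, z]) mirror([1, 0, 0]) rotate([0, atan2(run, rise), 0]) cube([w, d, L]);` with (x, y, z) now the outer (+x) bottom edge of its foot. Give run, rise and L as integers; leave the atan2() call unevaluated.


translate([153, 0, 680]) cube([83, 1045, 81]);
translate([0, 52, 0]) rotate([0, atan2(153, 680), 0]) cube([38, 32, 697]);
translate([389, 52, 0]) mirror([1, 0, 0]) rotate([0, atan2(153, 680), 0]) cube([38, 32, 697]);
translate([0, 961, 0]) rotate([0, atan2(153, 680), 0]) cube([38, 32, 697]);
translate([389, 961, 0]) mirror([1, 0, 0]) rotate([0, atan2(153, 680), 0]) cube([38, 32, 697]);


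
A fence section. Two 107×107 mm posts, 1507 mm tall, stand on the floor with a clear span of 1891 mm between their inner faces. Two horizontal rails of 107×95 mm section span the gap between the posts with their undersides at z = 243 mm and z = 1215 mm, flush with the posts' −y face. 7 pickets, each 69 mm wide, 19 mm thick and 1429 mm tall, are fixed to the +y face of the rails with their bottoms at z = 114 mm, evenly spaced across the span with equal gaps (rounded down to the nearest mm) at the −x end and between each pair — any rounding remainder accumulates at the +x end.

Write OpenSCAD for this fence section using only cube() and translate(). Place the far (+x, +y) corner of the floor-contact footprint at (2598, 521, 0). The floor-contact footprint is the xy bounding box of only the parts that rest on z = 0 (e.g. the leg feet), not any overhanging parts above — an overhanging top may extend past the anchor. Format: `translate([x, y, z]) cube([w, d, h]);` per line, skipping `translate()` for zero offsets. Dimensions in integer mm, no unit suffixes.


translate([493, 414, 0]) cube([107, 107, 1507]);
translate([2491, 414, 0]) cube([107, 107, 1507]);
translate([600, 414, 243]) cube([1891, 107, 95]);
translate([600, 414, 1215]) cube([1891, 107, 95]);
translate([776, 521, 114]) cube([69, 19, 1429]);
translate([1021, 521, 114]) cube([69, 19, 1429]);
translate([1266, 521, 114]) cube([69, 19, 1429]);
translate([1511, 521, 114]) cube([69, 19, 1429]);
translate([1756, 521, 114]) cube([69, 19, 1429]);
translate([2001, 521, 114]) cube([69, 19, 1429]);
translate([2246, 521, 114]) cube([69, 19, 1429]);


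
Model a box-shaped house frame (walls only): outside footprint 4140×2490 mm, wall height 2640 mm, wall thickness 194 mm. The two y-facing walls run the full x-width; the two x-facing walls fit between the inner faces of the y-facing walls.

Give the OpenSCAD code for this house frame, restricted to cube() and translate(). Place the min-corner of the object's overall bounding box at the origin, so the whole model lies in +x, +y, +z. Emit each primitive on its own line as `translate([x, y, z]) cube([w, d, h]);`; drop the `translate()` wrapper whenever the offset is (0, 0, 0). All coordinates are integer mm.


cube([4140, 194, 2640]);
translate([0, 2296, 0]) cube([4140, 194, 2640]);
translate([0, 194, 0]) cube([194, 2102, 2640]);
translate([3946, 194, 0]) cube([194, 2102, 2640]);


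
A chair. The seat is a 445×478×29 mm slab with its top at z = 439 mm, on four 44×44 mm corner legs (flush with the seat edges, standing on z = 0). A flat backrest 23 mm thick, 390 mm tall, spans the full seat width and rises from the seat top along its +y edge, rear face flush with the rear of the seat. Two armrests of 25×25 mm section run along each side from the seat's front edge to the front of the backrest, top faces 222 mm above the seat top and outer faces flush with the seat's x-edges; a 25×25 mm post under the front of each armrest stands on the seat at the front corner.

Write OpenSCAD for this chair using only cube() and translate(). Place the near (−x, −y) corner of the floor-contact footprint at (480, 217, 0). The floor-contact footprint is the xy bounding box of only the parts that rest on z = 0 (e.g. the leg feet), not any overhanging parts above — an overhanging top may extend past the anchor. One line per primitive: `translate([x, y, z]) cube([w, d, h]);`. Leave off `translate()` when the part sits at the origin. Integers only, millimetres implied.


// leg_h = 439 - 29 = 410
// arm post h = 222 - 25 = 197
translate([480, 217, 410]) cube([445, 478, 29]);
translate([480, 217, 0]) cube([44, 44, 410]);
translate([881, 217, 0]) cube([44, 44, 410]);
translate([480, 651, 0]) cube([44, 44, 410]);
translate([881, 651, 0]) cube([44, 44, 410]);
translate([480, 672, 439]) cube([445, 23, 390]);
translate([480, 217, 636]) cube([25, 455, 25]);
translate([900, 217, 636]) cube([25, 455, 25]);
translate([480, 217, 439]) cube([25, 25, 197]);
translate([900, 217, 439]) cube([25, 25, 197]);


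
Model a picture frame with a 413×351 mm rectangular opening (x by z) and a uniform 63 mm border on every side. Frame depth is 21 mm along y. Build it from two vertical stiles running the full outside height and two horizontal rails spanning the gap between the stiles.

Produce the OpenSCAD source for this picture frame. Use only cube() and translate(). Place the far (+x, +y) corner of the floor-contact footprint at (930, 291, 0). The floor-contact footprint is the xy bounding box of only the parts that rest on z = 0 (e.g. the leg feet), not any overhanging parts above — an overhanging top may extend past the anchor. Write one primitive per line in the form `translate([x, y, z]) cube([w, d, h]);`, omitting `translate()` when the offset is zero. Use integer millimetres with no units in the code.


translate([391, 270, 0]) cube([63, 21, 477]);
translate([867, 270, 0]) cube([63, 21, 477]);
translate([454, 270, 0]) cube([413, 21, 63]);
translate([454, 270, 414]) cube([413, 21, 63]);


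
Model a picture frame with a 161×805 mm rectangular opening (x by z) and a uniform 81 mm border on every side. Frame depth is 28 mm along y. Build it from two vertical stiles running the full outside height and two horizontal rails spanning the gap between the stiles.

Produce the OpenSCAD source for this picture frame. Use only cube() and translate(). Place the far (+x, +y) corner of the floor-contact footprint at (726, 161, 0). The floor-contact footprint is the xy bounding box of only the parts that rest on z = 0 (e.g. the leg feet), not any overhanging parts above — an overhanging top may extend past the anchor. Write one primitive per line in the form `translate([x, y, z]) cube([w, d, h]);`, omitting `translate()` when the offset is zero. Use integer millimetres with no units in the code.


translate([403, 133, 0]) cube([81, 28, 967]);
translate([645, 133, 0]) cube([81, 28, 967]);
translate([484, 133, 0]) cube([161, 28, 81]);
translate([484, 133, 886]) cube([161, 28, 81]);


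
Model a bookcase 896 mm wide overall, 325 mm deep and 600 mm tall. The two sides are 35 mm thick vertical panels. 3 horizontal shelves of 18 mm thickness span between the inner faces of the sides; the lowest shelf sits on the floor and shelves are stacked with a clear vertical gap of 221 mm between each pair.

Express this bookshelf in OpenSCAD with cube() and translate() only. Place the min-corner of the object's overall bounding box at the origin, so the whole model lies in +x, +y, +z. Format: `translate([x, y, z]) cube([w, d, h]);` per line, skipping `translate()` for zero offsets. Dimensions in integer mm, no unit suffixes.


cube([35, 325, 600]);
translate([861, 0, 0]) cube([35, 325, 600]);
translate([35, 0, 0]) cube([826, 325, 18]);
translate([35, 0, 239]) cube([826, 325, 18]);
translate([35, 0, 478]) cube([826, 325, 18]);


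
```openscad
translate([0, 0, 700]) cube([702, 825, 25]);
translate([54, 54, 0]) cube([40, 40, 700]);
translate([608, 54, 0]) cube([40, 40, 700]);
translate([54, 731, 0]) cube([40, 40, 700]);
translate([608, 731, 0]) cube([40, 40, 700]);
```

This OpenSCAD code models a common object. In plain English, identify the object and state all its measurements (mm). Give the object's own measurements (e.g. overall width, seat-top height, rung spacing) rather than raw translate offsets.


A rectangular dining table. The top is 702×825×25 mm with its upper surface at z = 725 mm. It stands on four 40×40 mm square legs, each inset 54 mm from the nearest pair of top edges, running from the floor to the underside of the top.


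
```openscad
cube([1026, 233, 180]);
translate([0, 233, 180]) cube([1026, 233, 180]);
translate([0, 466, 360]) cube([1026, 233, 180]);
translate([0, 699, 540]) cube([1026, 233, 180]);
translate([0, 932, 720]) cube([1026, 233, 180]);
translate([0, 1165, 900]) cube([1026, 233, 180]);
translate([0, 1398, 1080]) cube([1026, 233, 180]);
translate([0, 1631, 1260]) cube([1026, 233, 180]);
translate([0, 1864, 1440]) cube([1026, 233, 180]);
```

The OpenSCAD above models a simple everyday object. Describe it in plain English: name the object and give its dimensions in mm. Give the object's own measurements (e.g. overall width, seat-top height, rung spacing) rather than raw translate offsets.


A straight staircase of 9 solid steps. Each step is 1026 mm wide (x), 233 mm deep (y, the going) and 180 mm tall (the rise). The first step rests on the floor; each subsequent step sits one going further in +y and one rise higher in +z, directly behind and above the previous step with no overlap.


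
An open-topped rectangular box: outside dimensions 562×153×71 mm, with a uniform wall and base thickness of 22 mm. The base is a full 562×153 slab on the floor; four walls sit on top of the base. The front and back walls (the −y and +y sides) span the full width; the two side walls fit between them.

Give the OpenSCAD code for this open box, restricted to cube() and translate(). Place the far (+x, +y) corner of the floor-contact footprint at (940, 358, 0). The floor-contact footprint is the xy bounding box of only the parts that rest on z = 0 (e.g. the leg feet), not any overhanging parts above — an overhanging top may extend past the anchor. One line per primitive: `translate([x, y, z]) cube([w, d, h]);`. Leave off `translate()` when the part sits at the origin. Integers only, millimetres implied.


translate([378, 205, 0]) cube([562, 153, 22]);
translate([378, 205, 22]) cube([562, 22, 49]);
translate([378, 336, 22]) cube([562, 22, 49]);
translate([378, 227, 22]) cube([22, 109, 49]);
translate([918, 227, 22]) cube([22, 109, 49]);


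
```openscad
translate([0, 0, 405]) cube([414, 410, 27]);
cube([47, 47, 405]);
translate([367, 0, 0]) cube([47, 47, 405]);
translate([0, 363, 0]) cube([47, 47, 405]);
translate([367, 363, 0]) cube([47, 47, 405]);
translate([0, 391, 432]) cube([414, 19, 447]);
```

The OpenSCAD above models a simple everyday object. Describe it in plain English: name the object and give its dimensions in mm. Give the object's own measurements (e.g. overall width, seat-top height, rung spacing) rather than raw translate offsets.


A chair. The seat is a 414×410×27 mm slab with its top at z = 432 mm, on four 47×47 mm corner legs (flush with the seat edges, standing on z = 0). A flat backrest 19 mm thick, 447 mm tall, spans the full seat width and rises from the seat top along its +y edge, rear face flush with the rear of the seat.


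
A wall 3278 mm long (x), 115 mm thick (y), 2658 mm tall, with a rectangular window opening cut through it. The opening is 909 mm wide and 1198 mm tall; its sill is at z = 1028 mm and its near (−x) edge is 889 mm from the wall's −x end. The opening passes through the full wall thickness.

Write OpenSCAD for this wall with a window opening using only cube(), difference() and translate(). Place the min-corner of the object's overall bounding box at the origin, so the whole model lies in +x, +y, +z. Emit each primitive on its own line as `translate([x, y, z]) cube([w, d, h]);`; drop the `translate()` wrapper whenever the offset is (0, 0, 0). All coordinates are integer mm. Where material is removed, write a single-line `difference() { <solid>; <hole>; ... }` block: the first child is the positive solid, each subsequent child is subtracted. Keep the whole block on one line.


difference() { cube([3278, 115, 2658]); translate([889, 0, 1028]) cube([909, 115, 1198]); }


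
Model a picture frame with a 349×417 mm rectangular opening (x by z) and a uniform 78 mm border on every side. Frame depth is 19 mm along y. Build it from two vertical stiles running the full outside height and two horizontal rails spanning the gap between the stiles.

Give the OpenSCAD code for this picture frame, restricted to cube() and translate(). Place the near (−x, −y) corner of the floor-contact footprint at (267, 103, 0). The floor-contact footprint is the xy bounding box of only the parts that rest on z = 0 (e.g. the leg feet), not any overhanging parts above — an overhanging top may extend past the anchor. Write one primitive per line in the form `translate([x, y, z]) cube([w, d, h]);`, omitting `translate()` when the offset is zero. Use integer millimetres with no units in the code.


translate([267, 103, 0]) cube([78, 19, 573]);
translate([694, 103, 0]) cube([78, 19, 573]);
translate([345, 103, 0]) cube([349, 19, 78]);
translate([345, 103, 495]) cube([349, 19, 78]);
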